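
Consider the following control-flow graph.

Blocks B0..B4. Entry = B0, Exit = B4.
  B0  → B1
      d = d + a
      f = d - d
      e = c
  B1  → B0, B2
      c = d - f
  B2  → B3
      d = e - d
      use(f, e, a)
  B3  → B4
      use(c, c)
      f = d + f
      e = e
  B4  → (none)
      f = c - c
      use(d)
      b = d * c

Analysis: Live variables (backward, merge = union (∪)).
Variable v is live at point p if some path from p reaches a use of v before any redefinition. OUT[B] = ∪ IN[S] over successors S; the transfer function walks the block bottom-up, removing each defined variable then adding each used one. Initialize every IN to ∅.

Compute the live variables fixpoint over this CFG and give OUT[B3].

Fixpoint table:
  B0:   IN={a, c, d}   OUT={a, d, e, f}
  B1:   IN={a, d, e, f}   OUT={a, c, d, e, f}
  B2:   IN={a, c, d, e, f}   OUT={c, d, e, f}
  B3:   IN={c, d, e, f}   OUT={c, d}
  B4:   IN={c, d}   OUT={}

Merge at B3: OUT[B3] = IN[B4] = {c, d}

Answer: {c, d}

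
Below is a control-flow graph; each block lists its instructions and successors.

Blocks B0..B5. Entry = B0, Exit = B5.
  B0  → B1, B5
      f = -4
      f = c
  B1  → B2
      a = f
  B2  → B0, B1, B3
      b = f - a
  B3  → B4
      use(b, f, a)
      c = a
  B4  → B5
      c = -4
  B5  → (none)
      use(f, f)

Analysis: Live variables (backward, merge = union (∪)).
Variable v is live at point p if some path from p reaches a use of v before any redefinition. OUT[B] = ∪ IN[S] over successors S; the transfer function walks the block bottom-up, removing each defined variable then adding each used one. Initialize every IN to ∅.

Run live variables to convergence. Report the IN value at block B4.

Converged values:
  B0:  IN={c}  OUT={c, f}
  B1:  IN={c, f}  OUT={a, c, f}
  B2:  IN={a, c, f}  OUT={a, b, c, f}
  B3:  IN={a, b, f}  OUT={f}
  B4:  IN={f}  OUT={f}
  B5:  IN={f}  OUT={}

Merge at B4: OUT[B4] = IN[B5] = {f}
Applying B4's transfer function to that OUT value gives IN[B4] (row B4 above).

Answer: {f}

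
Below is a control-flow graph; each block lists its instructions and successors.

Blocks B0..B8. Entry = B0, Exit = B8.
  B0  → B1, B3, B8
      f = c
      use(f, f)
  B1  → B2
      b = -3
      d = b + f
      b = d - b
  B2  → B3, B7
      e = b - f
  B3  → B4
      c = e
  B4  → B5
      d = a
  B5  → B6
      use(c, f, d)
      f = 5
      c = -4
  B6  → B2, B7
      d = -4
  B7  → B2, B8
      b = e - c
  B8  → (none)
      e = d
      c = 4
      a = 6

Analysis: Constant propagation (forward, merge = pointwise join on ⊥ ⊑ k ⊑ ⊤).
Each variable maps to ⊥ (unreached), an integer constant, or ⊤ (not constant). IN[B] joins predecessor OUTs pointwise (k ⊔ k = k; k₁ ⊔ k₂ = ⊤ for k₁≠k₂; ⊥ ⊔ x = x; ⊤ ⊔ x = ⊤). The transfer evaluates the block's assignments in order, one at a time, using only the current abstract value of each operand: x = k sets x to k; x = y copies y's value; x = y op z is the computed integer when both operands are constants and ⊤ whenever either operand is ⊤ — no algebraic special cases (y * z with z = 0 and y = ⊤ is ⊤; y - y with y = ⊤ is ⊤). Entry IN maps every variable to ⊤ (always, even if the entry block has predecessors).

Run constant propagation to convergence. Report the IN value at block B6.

Answer: {a: ⊤, b: ⊤, c: -4, d: ⊤, e: ⊤, f: 5}

Trace:
Fixpoint table:
  B0:  IN=(all ⊤)  OUT=(all ⊤)
  B1:  IN=(all ⊤)  OUT=(all ⊤)
  B2:  IN=(all ⊤)  OUT=(all ⊤)
  B3:  IN=(all ⊤)  OUT=(all ⊤)
  B4:  IN=(all ⊤)  OUT=(all ⊤)
  B5:  IN=(all ⊤)  OUT={c:-4, f:5; rest ⊤}
  B6:  IN={c:-4, f:5; rest ⊤}  OUT={c:-4, d:-4, f:5; rest ⊤}
  B7:  IN=(all ⊤)  OUT=(all ⊤)
  B8:  IN=(all ⊤)  OUT={a:6, c:4; rest ⊤}

Merge at B6: IN[B6] = OUT[B5] = {a: ⊤, b: ⊤, c: -4, d: ⊤, e: ⊤, f: 5}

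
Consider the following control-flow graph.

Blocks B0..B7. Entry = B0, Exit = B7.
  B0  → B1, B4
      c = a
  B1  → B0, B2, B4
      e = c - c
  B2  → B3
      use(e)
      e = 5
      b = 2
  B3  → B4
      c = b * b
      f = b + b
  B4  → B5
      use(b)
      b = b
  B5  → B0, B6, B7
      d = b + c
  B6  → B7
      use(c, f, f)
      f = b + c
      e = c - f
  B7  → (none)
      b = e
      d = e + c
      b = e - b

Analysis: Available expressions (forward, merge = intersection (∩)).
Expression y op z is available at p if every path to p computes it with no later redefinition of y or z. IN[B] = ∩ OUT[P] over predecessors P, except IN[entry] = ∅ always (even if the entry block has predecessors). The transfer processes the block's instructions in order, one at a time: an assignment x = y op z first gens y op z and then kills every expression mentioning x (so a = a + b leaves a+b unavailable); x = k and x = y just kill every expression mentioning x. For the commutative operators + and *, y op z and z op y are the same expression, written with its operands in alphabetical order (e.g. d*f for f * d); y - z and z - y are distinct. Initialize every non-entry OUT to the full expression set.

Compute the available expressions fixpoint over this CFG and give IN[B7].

Answer: {b+c}

Trace:
Fixpoint table:
  B0:   IN={}   OUT={}
  B1:   IN={}   OUT={c-c}
  B2:   IN={c-c}   OUT={c-c}
  B3:   IN={c-c}   OUT={b*b, b+b}
  B4:   IN={}   OUT={}
  B5:   IN={}   OUT={b+c}
  B6:   IN={b+c}   OUT={b+c, c-f}
  B7:   IN={b+c}   OUT={c+e}

Merge at B7: IN[B7] = OUT[B5] ∩ OUT[B6] = {b+c}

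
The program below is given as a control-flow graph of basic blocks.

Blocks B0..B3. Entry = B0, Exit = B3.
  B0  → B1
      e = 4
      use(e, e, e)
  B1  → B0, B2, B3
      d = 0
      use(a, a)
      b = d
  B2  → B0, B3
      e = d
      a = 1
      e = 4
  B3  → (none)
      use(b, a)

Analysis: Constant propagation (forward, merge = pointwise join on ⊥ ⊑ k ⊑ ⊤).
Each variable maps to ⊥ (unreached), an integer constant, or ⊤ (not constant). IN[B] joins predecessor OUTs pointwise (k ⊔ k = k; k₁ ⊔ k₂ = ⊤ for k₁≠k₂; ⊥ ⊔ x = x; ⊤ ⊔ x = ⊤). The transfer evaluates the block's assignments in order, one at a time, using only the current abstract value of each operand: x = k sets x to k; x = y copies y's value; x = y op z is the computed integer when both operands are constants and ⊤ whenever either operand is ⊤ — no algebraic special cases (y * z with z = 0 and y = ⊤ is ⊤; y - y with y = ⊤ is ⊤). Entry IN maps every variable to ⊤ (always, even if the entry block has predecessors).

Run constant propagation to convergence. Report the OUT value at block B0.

Answer: {a: ⊤, b: ⊤, c: ⊤, d: ⊤, e: 4, f: ⊤}

Derivation:
Per-block solution:
  B0:  IN=(all ⊤)  OUT={e:4; rest ⊤}
  B1:  IN={e:4; rest ⊤}  OUT={b:0, d:0, e:4; rest ⊤}
  B2:  IN={b:0, d:0, e:4; rest ⊤}  OUT={a:1, b:0, d:0, e:4; rest ⊤}
  B3:  IN={b:0, d:0, e:4; rest ⊤}  OUT={b:0, d:0, e:4; rest ⊤}

Merge at B0 (entry node, so the boundary value (all ⊤) is joined with the incoming edge(s)): IN[B0] = (all ⊤) ⊔ OUT[B1] ⊔ OUT[B2] = {a: ⊤, b: ⊤, c: ⊤, d: ⊤, e: ⊤, f: ⊤}
Applying B0's transfer function to that IN value gives OUT[B0] (row B0 above).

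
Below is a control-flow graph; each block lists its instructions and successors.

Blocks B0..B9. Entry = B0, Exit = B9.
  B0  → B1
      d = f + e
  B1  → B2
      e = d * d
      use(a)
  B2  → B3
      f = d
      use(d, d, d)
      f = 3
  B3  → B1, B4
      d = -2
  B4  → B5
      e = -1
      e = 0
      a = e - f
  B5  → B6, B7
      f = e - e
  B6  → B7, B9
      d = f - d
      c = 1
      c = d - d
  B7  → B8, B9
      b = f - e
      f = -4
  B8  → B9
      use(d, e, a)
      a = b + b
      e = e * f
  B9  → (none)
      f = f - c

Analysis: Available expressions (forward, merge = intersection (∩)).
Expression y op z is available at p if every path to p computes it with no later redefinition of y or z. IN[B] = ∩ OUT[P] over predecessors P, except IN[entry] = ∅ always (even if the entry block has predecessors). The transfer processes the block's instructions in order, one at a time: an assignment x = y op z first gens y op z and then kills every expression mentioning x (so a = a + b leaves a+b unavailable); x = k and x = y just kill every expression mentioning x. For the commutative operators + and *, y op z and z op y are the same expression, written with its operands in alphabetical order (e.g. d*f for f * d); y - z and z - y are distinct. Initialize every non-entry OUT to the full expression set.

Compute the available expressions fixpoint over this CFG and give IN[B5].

Per-block solution:
  B0:   IN={}   OUT={e+f}
  B1:   IN={}   OUT={d*d}
  B2:   IN={d*d}   OUT={d*d}
  B3:   IN={d*d}   OUT={}
  B4:   IN={}   OUT={e-f}
  B5:   IN={e-f}   OUT={e-e}
  B6:   IN={e-e}   OUT={d-d, e-e}
  B7:   IN={e-e}   OUT={e-e}
  B8:   IN={e-e}   OUT={b+b}
  B9:   IN={}   OUT={}

Merge at B5: IN[B5] = OUT[B4] = {e-f}

Answer: {e-f}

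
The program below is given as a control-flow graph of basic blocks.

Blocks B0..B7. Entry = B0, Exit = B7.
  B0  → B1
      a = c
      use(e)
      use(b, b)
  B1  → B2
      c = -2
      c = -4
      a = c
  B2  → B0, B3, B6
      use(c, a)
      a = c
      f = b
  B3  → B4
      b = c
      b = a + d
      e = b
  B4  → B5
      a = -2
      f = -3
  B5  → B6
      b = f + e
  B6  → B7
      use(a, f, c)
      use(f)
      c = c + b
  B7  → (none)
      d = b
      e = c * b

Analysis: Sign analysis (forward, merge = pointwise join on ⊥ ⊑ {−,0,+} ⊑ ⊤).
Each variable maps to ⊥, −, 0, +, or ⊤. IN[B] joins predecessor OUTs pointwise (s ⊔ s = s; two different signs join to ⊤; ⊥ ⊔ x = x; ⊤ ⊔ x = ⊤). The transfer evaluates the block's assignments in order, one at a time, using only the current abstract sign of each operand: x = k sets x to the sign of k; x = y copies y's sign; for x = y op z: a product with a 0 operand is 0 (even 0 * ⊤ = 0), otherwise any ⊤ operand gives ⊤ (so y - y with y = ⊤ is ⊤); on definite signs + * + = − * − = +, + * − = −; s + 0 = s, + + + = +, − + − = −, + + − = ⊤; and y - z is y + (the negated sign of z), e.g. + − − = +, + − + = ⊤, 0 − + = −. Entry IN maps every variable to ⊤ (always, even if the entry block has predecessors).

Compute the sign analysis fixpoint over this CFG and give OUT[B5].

Converged values:
  B0:   IN=(all ⊤)   OUT=(all ⊤)
  B1:   IN=(all ⊤)   OUT={a:-, c:-; rest ⊤}
  B2:   IN={a:-, c:-; rest ⊤}   OUT={a:-, c:-; rest ⊤}
  B3:   IN={a:-, c:-; rest ⊤}   OUT={a:-, c:-; rest ⊤}
  B4:   IN={a:-, c:-; rest ⊤}   OUT={a:-, c:-, f:-; rest ⊤}
  B5:   IN={a:-, c:-, f:-; rest ⊤}   OUT={a:-, c:-, f:-; rest ⊤}
  B6:   IN={a:-, c:-; rest ⊤}   OUT={a:-; rest ⊤}
  B7:   IN={a:-; rest ⊤}   OUT={a:-; rest ⊤}

Merge at B5: IN[B5] = OUT[B4] = {a: -, b: ⊤, c: -, d: ⊤, e: ⊤, f: -}
Applying B5's transfer function to that IN value gives OUT[B5] (row B5 above).

Answer: {a: -, b: ⊤, c: -, d: ⊤, e: ⊤, f: -}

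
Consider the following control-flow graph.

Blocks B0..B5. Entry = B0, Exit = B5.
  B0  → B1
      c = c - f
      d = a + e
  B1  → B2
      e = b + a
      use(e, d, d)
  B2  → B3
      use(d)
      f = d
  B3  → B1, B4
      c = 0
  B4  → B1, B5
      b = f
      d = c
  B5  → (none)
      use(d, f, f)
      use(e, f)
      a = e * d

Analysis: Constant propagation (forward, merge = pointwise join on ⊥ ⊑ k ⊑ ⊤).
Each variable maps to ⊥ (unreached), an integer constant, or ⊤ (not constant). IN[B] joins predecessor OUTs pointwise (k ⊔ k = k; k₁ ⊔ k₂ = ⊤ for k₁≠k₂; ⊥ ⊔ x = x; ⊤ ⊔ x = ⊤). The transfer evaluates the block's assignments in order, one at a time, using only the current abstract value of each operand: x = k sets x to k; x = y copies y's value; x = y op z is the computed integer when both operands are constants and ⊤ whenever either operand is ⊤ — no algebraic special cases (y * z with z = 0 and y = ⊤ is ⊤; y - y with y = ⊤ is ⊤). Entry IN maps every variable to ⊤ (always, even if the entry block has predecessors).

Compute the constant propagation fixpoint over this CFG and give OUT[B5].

Answer: {a: ⊤, b: ⊤, c: 0, d: 0, e: ⊤, f: ⊤}

Working:
Converged values:
  B0:  IN=(all ⊤)  OUT=(all ⊤)
  B1:  IN=(all ⊤)  OUT=(all ⊤)
  B2:  IN=(all ⊤)  OUT=(all ⊤)
  B3:  IN=(all ⊤)  OUT={c:0; rest ⊤}
  B4:  IN={c:0; rest ⊤}  OUT={c:0, d:0; rest ⊤}
  B5:  IN={c:0, d:0; rest ⊤}  OUT={c:0, d:0; rest ⊤}

Merge at B5: IN[B5] = OUT[B4] = {a: ⊤, b: ⊤, c: 0, d: 0, e: ⊤, f: ⊤}
Applying B5's transfer function to that IN value gives OUT[B5] (row B5 above).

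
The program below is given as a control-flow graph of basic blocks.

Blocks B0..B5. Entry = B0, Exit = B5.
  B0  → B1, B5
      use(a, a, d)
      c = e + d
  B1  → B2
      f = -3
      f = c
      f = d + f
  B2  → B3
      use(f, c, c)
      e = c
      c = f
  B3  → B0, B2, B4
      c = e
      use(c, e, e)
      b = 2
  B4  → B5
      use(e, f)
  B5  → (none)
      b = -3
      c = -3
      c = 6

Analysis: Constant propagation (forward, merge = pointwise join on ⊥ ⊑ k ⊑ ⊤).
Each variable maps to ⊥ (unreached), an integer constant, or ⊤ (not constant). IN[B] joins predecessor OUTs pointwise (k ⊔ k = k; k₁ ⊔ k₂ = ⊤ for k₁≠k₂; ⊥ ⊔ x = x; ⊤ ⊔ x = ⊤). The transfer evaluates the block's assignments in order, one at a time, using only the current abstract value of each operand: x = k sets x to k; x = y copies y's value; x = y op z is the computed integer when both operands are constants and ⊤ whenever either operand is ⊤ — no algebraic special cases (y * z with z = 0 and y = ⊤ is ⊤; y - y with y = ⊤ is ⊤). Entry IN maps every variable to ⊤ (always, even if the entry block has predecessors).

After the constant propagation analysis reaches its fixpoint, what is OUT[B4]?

Answer: {a: ⊤, b: 2, c: ⊤, d: ⊤, e: ⊤, f: ⊤}

Derivation:
Fixpoint table:
  B0:  IN=(all ⊤)  OUT=(all ⊤)
  B1:  IN=(all ⊤)  OUT=(all ⊤)
  B2:  IN=(all ⊤)  OUT=(all ⊤)
  B3:  IN=(all ⊤)  OUT={b:2; rest ⊤}
  B4:  IN={b:2; rest ⊤}  OUT={b:2; rest ⊤}
  B5:  IN=(all ⊤)  OUT={b:-3, c:6; rest ⊤}

Merge at B4: IN[B4] = OUT[B3] = {a: ⊤, b: 2, c: ⊤, d: ⊤, e: ⊤, f: ⊤}
Applying B4's transfer function to that IN value gives OUT[B4] (row B4 above).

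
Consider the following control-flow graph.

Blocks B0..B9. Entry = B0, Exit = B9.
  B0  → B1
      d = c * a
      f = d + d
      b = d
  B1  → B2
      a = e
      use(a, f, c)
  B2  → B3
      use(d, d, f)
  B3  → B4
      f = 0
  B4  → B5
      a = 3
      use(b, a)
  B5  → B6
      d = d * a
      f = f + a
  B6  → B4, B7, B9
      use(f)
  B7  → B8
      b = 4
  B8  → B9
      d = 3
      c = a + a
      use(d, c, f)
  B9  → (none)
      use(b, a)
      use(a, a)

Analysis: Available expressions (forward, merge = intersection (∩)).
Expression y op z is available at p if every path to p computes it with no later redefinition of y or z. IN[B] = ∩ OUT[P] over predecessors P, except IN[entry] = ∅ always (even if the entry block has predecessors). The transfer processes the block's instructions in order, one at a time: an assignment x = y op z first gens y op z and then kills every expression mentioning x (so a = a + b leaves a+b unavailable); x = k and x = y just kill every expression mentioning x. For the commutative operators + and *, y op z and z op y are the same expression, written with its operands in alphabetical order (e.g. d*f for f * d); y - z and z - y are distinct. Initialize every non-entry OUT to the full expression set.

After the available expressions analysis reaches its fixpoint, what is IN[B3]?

Answer: {d+d}

Working:
Fixpoint table:
  B0:  IN={}  OUT={a*c, d+d}
  B1:  IN={a*c, d+d}  OUT={d+d}
  B2:  IN={d+d}  OUT={d+d}
  B3:  IN={d+d}  OUT={d+d}
  B4:  IN={}  OUT={}
  B5:  IN={}  OUT={}
  B6:  IN={}  OUT={}
  B7:  IN={}  OUT={}
  B8:  IN={}  OUT={a+a}
  B9:  IN={}  OUT={}

Merge at B3: IN[B3] = OUT[B2] = {d+d}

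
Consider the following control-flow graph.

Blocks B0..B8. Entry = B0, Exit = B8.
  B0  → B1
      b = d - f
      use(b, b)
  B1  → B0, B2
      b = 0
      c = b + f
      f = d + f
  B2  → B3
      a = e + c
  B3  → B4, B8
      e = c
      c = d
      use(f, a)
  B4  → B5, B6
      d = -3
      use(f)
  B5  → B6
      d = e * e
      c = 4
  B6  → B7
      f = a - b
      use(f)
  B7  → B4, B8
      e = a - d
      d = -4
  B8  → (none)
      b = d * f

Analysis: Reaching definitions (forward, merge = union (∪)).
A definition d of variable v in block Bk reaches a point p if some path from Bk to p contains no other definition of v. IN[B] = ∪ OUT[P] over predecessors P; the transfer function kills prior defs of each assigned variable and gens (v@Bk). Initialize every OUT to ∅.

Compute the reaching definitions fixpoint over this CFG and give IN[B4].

Fixpoint table:
  B0:  IN={b@B1, c@B1, f@B1}  OUT={b@B0, c@B1, f@B1}
  B1:  IN={b@B0, c@B1, f@B1}  OUT={b@B1, c@B1, f@B1}
  B2:  IN={b@B1, c@B1, f@B1}  OUT={a@B2, b@B1, c@B1, f@B1}
  B3:  IN={a@B2, b@B1, c@B1, f@B1}  OUT={a@B2, b@B1, c@B3, e@B3, f@B1}
  B4:  IN={a@B2, b@B1, c@B3, c@B5, d@B7, e@B3, e@B7, f@B1, f@B6}  OUT={a@B2, b@B1, c@B3, c@B5, d@B4, e@B3, e@B7, f@B1, f@B6}
  B5:  IN={a@B2, b@B1, c@B3, c@B5, d@B4, e@B3, e@B7, f@B1, f@B6}  OUT={a@B2, b@B1, c@B5, d@B5, e@B3, e@B7, f@B1, f@B6}
  B6:  IN={a@B2, b@B1, c@B3, c@B5, d@B4, d@B5, e@B3, e@B7, f@B1, f@B6}  OUT={a@B2, b@B1, c@B3, c@B5, d@B4, d@B5, e@B3, e@B7, f@B6}
  B7:  IN={a@B2, b@B1, c@B3, c@B5, d@B4, d@B5, e@B3, e@B7, f@B6}  OUT={a@B2, b@B1, c@B3, c@B5, d@B7, e@B7, f@B6}
  B8:  IN={a@B2, b@B1, c@B3, c@B5, d@B7, e@B3, e@B7, f@B1, f@B6}  OUT={a@B2, b@B8, c@B3, c@B5, d@B7, e@B3, e@B7, f@B1, f@B6}

Merge at B4: IN[B4] = OUT[B3] ⊔ OUT[B7] = {a@B2, b@B1, c@B3, c@B5, d@B7, e@B3, e@B7, f@B1, f@B6}

Answer: {a@B2, b@B1, c@B3, c@B5, d@B7, e@B3, e@B7, f@B1, f@B6}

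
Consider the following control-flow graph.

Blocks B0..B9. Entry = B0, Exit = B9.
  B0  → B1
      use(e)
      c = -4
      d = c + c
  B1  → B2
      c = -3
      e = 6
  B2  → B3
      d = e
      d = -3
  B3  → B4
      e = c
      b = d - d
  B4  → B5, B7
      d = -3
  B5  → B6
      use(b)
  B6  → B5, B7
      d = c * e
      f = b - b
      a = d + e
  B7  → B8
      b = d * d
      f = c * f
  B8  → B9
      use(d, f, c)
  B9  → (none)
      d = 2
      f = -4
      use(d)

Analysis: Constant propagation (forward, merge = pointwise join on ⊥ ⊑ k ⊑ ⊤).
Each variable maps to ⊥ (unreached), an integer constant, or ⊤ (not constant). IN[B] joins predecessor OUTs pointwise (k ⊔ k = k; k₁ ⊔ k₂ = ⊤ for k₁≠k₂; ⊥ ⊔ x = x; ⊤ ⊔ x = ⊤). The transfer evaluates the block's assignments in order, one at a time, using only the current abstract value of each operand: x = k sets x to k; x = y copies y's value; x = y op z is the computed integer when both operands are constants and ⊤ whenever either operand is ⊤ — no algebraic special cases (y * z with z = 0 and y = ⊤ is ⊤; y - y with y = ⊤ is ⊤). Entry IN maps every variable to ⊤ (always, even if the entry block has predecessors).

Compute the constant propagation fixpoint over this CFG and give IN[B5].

Converged values:
  B0: | IN=(all ⊤) | OUT={c:-4, d:-8; rest ⊤}
  B1: | IN={c:-4, d:-8; rest ⊤} | OUT={c:-3, d:-8, e:6; rest ⊤}
  B2: | IN={c:-3, d:-8, e:6; rest ⊤} | OUT={c:-3, d:-3, e:6; rest ⊤}
  B3: | IN={c:-3, d:-3, e:6; rest ⊤} | OUT={b:0, c:-3, d:-3, e:-3; rest ⊤}
  B4: | IN={b:0, c:-3, d:-3, e:-3; rest ⊤} | OUT={b:0, c:-3, d:-3, e:-3; rest ⊤}
  B5: | IN={b:0, c:-3, e:-3; rest ⊤} | OUT={b:0, c:-3, e:-3; rest ⊤}
  B6: | IN={b:0, c:-3, e:-3; rest ⊤} | OUT={a:6, b:0, c:-3, d:9, e:-3, f:0; rest ⊤}
  B7: | IN={b:0, c:-3, e:-3; rest ⊤} | OUT={c:-3, e:-3; rest ⊤}
  B8: | IN={c:-3, e:-3; rest ⊤} | OUT={c:-3, e:-3; rest ⊤}
  B9: | IN={c:-3, e:-3; rest ⊤} | OUT={c:-3, d:2, e:-3, f:-4; rest ⊤}

Merge at B5: IN[B5] = OUT[B4] ⊔ OUT[B6] = {a: ⊤, b: 0, c: -3, d: ⊤, e: -3, f: ⊤}

Answer: {a: ⊤, b: 0, c: -3, d: ⊤, e: -3, f: ⊤}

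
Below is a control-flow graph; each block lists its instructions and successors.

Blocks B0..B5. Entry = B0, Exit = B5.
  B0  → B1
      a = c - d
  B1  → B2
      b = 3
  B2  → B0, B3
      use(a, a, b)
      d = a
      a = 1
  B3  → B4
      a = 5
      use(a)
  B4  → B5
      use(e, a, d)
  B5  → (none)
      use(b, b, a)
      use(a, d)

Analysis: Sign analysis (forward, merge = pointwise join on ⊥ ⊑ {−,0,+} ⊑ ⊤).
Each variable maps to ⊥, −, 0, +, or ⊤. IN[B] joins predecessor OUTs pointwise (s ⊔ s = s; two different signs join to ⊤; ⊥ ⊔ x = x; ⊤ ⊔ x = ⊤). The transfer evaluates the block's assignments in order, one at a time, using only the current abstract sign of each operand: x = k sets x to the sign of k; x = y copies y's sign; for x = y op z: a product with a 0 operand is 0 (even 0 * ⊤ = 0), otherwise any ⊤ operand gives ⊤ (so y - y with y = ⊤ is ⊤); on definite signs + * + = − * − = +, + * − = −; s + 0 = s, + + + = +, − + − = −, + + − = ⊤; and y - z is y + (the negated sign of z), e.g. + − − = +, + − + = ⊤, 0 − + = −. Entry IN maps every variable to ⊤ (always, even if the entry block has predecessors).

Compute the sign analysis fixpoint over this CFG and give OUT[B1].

Answer: {a: ⊤, b: +, c: ⊤, d: ⊤, e: ⊤, f: ⊤}

Derivation:
Fixpoint table:
  B0:  IN=(all ⊤)  OUT=(all ⊤)
  B1:  IN=(all ⊤)  OUT={b:+; rest ⊤}
  B2:  IN={b:+; rest ⊤}  OUT={a:+, b:+; rest ⊤}
  B3:  IN={a:+, b:+; rest ⊤}  OUT={a:+, b:+; rest ⊤}
  B4:  IN={a:+, b:+; rest ⊤}  OUT={a:+, b:+; rest ⊤}
  B5:  IN={a:+, b:+; rest ⊤}  OUT={a:+, b:+; rest ⊤}

Merge at B1: IN[B1] = OUT[B0] = {a: ⊤, b: ⊤, c: ⊤, d: ⊤, e: ⊤, f: ⊤}
Applying B1's transfer function to that IN value gives OUT[B1] (row B1 above).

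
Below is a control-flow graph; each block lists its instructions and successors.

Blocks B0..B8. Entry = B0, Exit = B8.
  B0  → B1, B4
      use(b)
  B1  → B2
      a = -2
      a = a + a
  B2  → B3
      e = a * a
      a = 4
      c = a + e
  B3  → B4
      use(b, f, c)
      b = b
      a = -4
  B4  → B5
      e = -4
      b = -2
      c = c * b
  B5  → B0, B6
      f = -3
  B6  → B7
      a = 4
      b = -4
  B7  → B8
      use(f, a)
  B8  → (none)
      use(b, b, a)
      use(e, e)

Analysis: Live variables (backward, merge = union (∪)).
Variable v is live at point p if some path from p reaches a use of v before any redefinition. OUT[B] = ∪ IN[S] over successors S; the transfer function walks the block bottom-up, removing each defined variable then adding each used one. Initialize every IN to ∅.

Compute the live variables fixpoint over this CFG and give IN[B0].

Fixpoint table:
  B0:  IN={b, c, f}  OUT={b, c, f}
  B1:  IN={b, f}  OUT={a, b, f}
  B2:  IN={a, b, f}  OUT={b, c, f}
  B3:  IN={b, c, f}  OUT={c}
  B4:  IN={c}  OUT={b, c, e}
  B5:  IN={b, c, e}  OUT={b, c, e, f}
  B6:  IN={e, f}  OUT={a, b, e, f}
  B7:  IN={a, b, e, f}  OUT={a, b, e}
  B8:  IN={a, b, e}  OUT={}

Merge at B0: OUT[B0] = IN[B1] ⊔ IN[B4] = {b, c, f}
Applying B0's transfer function to that OUT value gives IN[B0] (row B0 above).

Answer: {b, c, f}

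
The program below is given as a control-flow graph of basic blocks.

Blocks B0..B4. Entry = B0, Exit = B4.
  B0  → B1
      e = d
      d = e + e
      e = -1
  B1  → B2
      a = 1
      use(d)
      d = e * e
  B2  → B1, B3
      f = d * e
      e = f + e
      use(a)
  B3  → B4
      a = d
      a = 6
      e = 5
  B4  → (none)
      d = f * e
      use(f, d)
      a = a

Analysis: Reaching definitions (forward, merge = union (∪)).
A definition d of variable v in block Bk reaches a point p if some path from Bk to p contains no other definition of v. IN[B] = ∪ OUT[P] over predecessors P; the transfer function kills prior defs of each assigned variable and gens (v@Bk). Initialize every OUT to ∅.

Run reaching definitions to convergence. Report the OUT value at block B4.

Answer: {a@B4, d@B4, e@B3, f@B2}

Working:
Per-block solution:
  B0: | IN={} | OUT={d@B0, e@B0}
  B1: | IN={a@B1, d@B0, d@B1, e@B0, e@B2, f@B2} | OUT={a@B1, d@B1, e@B0, e@B2, f@B2}
  B2: | IN={a@B1, d@B1, e@B0, e@B2, f@B2} | OUT={a@B1, d@B1, e@B2, f@B2}
  B3: | IN={a@B1, d@B1, e@B2, f@B2} | OUT={a@B3, d@B1, e@B3, f@B2}
  B4: | IN={a@B3, d@B1, e@B3, f@B2} | OUT={a@B4, d@B4, e@B3, f@B2}

Merge at B4: IN[B4] = OUT[B3] = {a@B3, d@B1, e@B3, f@B2}
Applying B4's transfer function to that IN value gives OUT[B4] (row B4 above).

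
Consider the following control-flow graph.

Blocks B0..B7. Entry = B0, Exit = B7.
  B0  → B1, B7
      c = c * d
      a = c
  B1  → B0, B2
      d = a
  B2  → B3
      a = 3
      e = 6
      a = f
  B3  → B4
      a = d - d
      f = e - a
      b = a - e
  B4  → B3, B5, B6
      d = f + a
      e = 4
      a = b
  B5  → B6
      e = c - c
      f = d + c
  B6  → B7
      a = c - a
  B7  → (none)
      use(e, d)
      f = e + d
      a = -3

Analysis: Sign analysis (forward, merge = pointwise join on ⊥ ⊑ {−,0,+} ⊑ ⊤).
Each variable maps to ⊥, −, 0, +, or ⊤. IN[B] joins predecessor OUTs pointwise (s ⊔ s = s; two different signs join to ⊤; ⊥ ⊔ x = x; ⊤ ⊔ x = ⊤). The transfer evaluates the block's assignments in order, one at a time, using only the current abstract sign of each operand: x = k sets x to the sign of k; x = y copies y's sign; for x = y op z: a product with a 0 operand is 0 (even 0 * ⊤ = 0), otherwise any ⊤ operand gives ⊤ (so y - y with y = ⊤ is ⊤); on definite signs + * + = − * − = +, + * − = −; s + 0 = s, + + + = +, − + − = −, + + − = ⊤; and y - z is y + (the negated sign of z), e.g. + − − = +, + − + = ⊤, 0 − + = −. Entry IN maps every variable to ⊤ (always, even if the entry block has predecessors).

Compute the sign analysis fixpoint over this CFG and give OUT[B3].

Answer: {a: ⊤, b: ⊤, c: ⊤, d: ⊤, e: +, f: ⊤}

Working:
Fixpoint table:
  B0:  IN=(all ⊤)  OUT=(all ⊤)
  B1:  IN=(all ⊤)  OUT=(all ⊤)
  B2:  IN=(all ⊤)  OUT={e:+; rest ⊤}
  B3:  IN={e:+; rest ⊤}  OUT={e:+; rest ⊤}
  B4:  IN={e:+; rest ⊤}  OUT={e:+; rest ⊤}
  B5:  IN={e:+; rest ⊤}  OUT=(all ⊤)
  B6:  IN=(all ⊤)  OUT=(all ⊤)
  B7:  IN=(all ⊤)  OUT={a:-; rest ⊤}

Merge at B3: IN[B3] = OUT[B2] ⊔ OUT[B4] = {a: ⊤, b: ⊤, c: ⊤, d: ⊤, e: +, f: ⊤}
Applying B3's transfer function to that IN value gives OUT[B3] (row B3 above).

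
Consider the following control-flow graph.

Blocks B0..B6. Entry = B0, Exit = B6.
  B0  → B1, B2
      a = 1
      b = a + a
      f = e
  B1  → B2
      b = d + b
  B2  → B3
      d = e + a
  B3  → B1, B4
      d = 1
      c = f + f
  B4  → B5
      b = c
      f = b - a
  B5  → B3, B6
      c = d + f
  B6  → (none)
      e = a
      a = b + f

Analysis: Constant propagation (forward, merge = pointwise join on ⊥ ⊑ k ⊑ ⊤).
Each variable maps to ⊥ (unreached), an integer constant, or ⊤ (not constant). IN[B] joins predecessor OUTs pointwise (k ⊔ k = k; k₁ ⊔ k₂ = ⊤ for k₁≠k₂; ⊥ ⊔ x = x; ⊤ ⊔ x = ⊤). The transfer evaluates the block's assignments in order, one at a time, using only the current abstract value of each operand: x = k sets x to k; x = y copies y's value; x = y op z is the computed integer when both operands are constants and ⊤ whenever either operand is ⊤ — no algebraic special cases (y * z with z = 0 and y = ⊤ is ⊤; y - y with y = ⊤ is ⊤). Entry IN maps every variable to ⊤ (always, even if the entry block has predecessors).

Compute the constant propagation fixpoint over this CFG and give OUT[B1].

Answer: {a: 1, b: ⊤, c: ⊤, d: ⊤, e: ⊤, f: ⊤}

Derivation:
Per-block solution:
  B0:  IN=(all ⊤)  OUT={a:1, b:2; rest ⊤}
  B1:  IN={a:1; rest ⊤}  OUT={a:1; rest ⊤}
  B2:  IN={a:1; rest ⊤}  OUT={a:1; rest ⊤}
  B3:  IN={a:1; rest ⊤}  OUT={a:1, d:1; rest ⊤}
  B4:  IN={a:1, d:1; rest ⊤}  OUT={a:1, d:1; rest ⊤}
  B5:  IN={a:1, d:1; rest ⊤}  OUT={a:1, d:1; rest ⊤}
  B6:  IN={a:1, d:1; rest ⊤}  OUT={d:1, e:1; rest ⊤}

Merge at B1: IN[B1] = OUT[B0] ⊔ OUT[B3] = {a: 1, b: ⊤, c: ⊤, d: ⊤, e: ⊤, f: ⊤}
Applying B1's transfer function to that IN value gives OUT[B1] (row B1 above).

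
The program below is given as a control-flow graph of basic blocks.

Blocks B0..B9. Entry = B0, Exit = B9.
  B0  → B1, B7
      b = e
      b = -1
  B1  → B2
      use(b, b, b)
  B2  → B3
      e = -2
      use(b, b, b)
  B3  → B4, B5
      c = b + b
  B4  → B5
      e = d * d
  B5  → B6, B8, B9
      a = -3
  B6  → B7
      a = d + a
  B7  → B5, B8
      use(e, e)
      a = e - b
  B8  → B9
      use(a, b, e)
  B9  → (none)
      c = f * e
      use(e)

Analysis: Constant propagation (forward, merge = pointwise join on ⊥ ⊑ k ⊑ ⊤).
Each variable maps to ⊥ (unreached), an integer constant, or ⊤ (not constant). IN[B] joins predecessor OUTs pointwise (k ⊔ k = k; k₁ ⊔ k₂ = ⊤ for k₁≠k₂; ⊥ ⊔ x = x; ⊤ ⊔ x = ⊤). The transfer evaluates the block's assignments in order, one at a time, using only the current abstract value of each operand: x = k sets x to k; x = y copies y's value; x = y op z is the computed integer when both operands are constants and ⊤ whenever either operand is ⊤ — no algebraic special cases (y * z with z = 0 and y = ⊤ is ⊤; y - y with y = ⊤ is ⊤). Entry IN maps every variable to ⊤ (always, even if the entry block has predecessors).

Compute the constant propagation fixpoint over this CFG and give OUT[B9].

Answer: {a: ⊤, b: -1, c: ⊤, d: ⊤, e: ⊤, f: ⊤}

Derivation:
Fixpoint table:
  B0:   IN=(all ⊤)   OUT={b:-1; rest ⊤}
  B1:   IN={b:-1; rest ⊤}   OUT={b:-1; rest ⊤}
  B2:   IN={b:-1; rest ⊤}   OUT={b:-1, e:-2; rest ⊤}
  B3:   IN={b:-1, e:-2; rest ⊤}   OUT={b:-1, c:-2, e:-2; rest ⊤}
  B4:   IN={b:-1, c:-2, e:-2; rest ⊤}   OUT={b:-1, c:-2; rest ⊤}
  B5:   IN={b:-1; rest ⊤}   OUT={a:-3, b:-1; rest ⊤}
  B6:   IN={a:-3, b:-1; rest ⊤}   OUT={b:-1; rest ⊤}
  B7:   IN={b:-1; rest ⊤}   OUT={b:-1; rest ⊤}
  B8:   IN={b:-1; rest ⊤}   OUT={b:-1; rest ⊤}
  B9:   IN={b:-1; rest ⊤}   OUT={b:-1; rest ⊤}

Merge at B9: IN[B9] = OUT[B5] ⊔ OUT[B8] = {a: ⊤, b: -1, c: ⊤, d: ⊤, e: ⊤, f: ⊤}
Applying B9's transfer function to that IN value gives OUT[B9] (row B9 above).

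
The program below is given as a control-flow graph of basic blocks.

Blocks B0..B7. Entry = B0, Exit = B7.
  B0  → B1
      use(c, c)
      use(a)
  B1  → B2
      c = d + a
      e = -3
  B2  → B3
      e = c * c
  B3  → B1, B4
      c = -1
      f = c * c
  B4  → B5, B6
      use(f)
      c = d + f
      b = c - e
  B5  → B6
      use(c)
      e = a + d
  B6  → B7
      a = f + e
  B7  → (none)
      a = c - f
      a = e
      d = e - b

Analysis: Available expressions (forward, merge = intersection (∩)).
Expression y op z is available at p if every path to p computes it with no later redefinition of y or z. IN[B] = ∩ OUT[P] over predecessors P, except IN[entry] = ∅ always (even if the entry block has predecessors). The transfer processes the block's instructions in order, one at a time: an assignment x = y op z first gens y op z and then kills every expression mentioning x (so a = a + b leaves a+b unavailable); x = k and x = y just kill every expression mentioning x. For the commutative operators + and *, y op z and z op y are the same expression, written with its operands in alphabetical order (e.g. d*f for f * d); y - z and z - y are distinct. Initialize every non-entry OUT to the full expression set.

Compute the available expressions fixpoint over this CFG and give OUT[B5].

Fixpoint table:
  B0:   IN={}   OUT={}
  B1:   IN={}   OUT={a+d}
  B2:   IN={a+d}   OUT={a+d, c*c}
  B3:   IN={a+d, c*c}   OUT={a+d, c*c}
  B4:   IN={a+d, c*c}   OUT={a+d, c-e, d+f}
  B5:   IN={a+d, c-e, d+f}   OUT={a+d, d+f}
  B6:   IN={a+d, d+f}   OUT={d+f, e+f}
  B7:   IN={d+f, e+f}   OUT={c-f, e+f, e-b}

Merge at B5: IN[B5] = OUT[B4] = {a+d, c-e, d+f}
Applying B5's transfer function to that IN value gives OUT[B5] (row B5 above).

Answer: {a+d, d+f}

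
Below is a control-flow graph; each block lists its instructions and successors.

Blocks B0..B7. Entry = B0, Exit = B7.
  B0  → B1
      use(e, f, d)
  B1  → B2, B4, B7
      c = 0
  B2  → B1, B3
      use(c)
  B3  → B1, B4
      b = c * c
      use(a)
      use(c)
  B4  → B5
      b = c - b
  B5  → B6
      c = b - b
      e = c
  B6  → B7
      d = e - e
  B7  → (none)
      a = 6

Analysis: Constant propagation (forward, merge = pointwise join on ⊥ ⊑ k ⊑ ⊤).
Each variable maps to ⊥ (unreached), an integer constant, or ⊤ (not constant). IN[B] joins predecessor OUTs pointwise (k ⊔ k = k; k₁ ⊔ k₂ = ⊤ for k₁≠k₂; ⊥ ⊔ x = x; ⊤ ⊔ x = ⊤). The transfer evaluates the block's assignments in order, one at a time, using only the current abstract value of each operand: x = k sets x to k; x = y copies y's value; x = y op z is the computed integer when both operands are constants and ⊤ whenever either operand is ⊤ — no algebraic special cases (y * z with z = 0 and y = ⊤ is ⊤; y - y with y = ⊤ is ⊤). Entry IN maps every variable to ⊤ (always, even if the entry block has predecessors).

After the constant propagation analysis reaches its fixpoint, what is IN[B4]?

Converged values:
  B0: | IN=(all ⊤) | OUT=(all ⊤)
  B1: | IN=(all ⊤) | OUT={c:0; rest ⊤}
  B2: | IN={c:0; rest ⊤} | OUT={c:0; rest ⊤}
  B3: | IN={c:0; rest ⊤} | OUT={b:0, c:0; rest ⊤}
  B4: | IN={c:0; rest ⊤} | OUT={c:0; rest ⊤}
  B5: | IN={c:0; rest ⊤} | OUT=(all ⊤)
  B6: | IN=(all ⊤) | OUT=(all ⊤)
  B7: | IN=(all ⊤) | OUT={a:6; rest ⊤}

Merge at B4: IN[B4] = OUT[B1] ⊔ OUT[B3] = {a: ⊤, b: ⊤, c: 0, d: ⊤, e: ⊤, f: ⊤}

Answer: {a: ⊤, b: ⊤, c: 0, d: ⊤, e: ⊤, f: ⊤}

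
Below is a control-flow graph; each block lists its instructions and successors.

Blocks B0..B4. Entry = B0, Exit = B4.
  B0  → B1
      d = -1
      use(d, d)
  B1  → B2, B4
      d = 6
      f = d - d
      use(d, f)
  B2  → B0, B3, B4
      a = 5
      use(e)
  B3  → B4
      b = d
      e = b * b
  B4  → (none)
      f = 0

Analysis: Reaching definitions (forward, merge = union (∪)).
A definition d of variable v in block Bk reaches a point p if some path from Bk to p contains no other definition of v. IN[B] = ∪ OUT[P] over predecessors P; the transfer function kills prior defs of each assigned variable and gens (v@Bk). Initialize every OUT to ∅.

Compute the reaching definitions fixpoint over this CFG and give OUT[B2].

Per-block solution:
  B0: | IN={a@B2, d@B1, f@B1} | OUT={a@B2, d@B0, f@B1}
  B1: | IN={a@B2, d@B0, f@B1} | OUT={a@B2, d@B1, f@B1}
  B2: | IN={a@B2, d@B1, f@B1} | OUT={a@B2, d@B1, f@B1}
  B3: | IN={a@B2, d@B1, f@B1} | OUT={a@B2, b@B3, d@B1, e@B3, f@B1}
  B4: | IN={a@B2, b@B3, d@B1, e@B3, f@B1} | OUT={a@B2, b@B3, d@B1, e@B3, f@B4}

Merge at B2: IN[B2] = OUT[B1] = {a@B2, d@B1, f@B1}
Applying B2's transfer function to that IN value gives OUT[B2] (row B2 above).

Answer: {a@B2, d@B1, f@B1}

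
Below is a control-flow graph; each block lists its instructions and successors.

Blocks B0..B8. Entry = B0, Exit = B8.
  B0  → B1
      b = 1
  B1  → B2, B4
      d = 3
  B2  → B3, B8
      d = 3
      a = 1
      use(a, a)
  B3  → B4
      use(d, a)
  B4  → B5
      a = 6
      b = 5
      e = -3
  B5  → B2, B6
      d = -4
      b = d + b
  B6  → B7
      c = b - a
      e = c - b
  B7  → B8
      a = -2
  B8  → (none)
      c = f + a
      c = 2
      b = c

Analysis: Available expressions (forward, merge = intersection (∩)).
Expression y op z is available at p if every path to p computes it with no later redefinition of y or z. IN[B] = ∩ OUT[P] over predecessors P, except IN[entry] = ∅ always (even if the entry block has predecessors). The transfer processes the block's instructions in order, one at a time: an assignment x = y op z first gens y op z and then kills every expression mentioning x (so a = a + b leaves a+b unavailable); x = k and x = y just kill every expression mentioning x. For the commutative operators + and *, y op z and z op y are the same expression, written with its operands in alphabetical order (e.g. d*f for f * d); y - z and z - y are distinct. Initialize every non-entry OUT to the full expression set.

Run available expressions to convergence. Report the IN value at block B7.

Per-block solution:
  B0:   IN={}   OUT={}
  B1:   IN={}   OUT={}
  B2:   IN={}   OUT={}
  B3:   IN={}   OUT={}
  B4:   IN={}   OUT={}
  B5:   IN={}   OUT={}
  B6:   IN={}   OUT={b-a, c-b}
  B7:   IN={b-a, c-b}   OUT={c-b}
  B8:   IN={}   OUT={a+f}

Merge at B7: IN[B7] = OUT[B6] = {b-a, c-b}

Answer: {b-a, c-b}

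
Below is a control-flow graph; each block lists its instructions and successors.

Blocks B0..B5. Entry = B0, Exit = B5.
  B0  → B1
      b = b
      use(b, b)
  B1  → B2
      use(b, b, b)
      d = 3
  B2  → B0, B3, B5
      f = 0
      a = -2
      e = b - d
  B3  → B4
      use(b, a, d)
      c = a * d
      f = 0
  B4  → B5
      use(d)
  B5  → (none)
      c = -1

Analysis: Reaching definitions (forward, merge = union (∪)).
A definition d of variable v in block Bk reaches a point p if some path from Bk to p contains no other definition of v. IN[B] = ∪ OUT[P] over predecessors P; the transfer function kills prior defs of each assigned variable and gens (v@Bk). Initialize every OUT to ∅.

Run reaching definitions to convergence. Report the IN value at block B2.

Answer: {a@B2, b@B0, d@B1, e@B2, f@B2}

Trace:
Fixpoint table:
  B0:   IN={a@B2, b@B0, d@B1, e@B2, f@B2}   OUT={a@B2, b@B0, d@B1, e@B2, f@B2}
  B1:   IN={a@B2, b@B0, d@B1, e@B2, f@B2}   OUT={a@B2, b@B0, d@B1, e@B2, f@B2}
  B2:   IN={a@B2, b@B0, d@B1, e@B2, f@B2}   OUT={a@B2, b@B0, d@B1, e@B2, f@B2}
  B3:   IN={a@B2, b@B0, d@B1, e@B2, f@B2}   OUT={a@B2, b@B0, c@B3, d@B1, e@B2, f@B3}
  B4:   IN={a@B2, b@B0, c@B3, d@B1, e@B2, f@B3}   OUT={a@B2, b@B0, c@B3, d@B1, e@B2, f@B3}
  B5:   IN={a@B2, b@B0, c@B3, d@B1, e@B2, f@B2, f@B3}   OUT={a@B2, b@B0, c@B5, d@B1, e@B2, f@B2, f@B3}

Merge at B2: IN[B2] = OUT[B1] = {a@B2, b@B0, d@B1, e@B2, f@B2}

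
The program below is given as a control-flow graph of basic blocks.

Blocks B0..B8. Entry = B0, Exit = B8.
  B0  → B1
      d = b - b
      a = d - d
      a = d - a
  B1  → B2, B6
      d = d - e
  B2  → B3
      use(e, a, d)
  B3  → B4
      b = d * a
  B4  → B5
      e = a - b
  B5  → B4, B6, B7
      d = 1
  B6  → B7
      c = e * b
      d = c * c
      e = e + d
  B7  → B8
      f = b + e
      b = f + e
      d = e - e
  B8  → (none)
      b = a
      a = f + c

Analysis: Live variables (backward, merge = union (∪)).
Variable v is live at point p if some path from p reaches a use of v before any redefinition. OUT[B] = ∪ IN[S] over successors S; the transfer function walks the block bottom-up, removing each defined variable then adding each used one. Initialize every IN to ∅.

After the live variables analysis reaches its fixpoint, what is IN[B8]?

Answer: {a, c, f}

Derivation:
Converged values:
  B0: | IN={b, c, e} | OUT={a, b, c, d, e}
  B1: | IN={a, b, c, d, e} | OUT={a, b, c, d, e}
  B2: | IN={a, c, d, e} | OUT={a, c, d}
  B3: | IN={a, c, d} | OUT={a, b, c}
  B4: | IN={a, b, c} | OUT={a, b, c, e}
  B5: | IN={a, b, c, e} | OUT={a, b, c, e}
  B6: | IN={a, b, e} | OUT={a, b, c, e}
  B7: | IN={a, b, c, e} | OUT={a, c, f}
  B8: | IN={a, c, f} | OUT={}

B8 is the boundary node: OUT[B8] = {}
Applying B8's transfer function to that OUT value gives IN[B8] (row B8 above).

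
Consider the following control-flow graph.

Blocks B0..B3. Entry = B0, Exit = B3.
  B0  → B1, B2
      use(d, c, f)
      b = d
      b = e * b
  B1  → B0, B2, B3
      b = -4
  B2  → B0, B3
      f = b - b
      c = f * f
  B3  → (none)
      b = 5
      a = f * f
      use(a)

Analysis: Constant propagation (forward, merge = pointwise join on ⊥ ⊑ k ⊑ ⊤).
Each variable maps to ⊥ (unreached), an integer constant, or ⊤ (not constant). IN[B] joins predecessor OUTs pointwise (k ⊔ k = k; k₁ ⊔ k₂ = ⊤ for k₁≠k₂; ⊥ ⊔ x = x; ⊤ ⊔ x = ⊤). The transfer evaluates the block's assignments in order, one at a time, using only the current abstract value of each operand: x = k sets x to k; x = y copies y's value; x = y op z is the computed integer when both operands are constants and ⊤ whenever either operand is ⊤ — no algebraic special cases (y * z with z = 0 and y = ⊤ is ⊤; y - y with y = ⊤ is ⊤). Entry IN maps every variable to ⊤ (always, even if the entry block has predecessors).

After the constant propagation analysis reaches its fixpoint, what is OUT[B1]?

Answer: {a: ⊤, b: -4, c: ⊤, d: ⊤, e: ⊤, f: ⊤}

Derivation:
Fixpoint table:
  B0: | IN=(all ⊤) | OUT=(all ⊤)
  B1: | IN=(all ⊤) | OUT={b:-4; rest ⊤}
  B2: | IN=(all ⊤) | OUT=(all ⊤)
  B3: | IN=(all ⊤) | OUT={b:5; rest ⊤}

Merge at B1: IN[B1] = OUT[B0] = {a: ⊤, b: ⊤, c: ⊤, d: ⊤, e: ⊤, f: ⊤}
Applying B1's transfer function to that IN value gives OUT[B1] (row B1 above).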